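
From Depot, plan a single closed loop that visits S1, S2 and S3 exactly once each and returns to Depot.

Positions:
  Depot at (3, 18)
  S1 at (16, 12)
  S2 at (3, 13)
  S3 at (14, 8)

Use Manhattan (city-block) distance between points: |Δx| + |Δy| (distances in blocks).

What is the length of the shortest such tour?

46 blocks — the shortest possible round trip.

Depot→S1→S2→S3→Depot: 19+14+16+21 = 70
Depot→S1→S3→S2→Depot: 19+6+16+5 = 46
Depot→S2→S1→S3→Depot: 5+14+6+21 = 46
The minimum is 46.
One optimal route: Depot → S1 → S3 → S2 → Depot (or its reverse).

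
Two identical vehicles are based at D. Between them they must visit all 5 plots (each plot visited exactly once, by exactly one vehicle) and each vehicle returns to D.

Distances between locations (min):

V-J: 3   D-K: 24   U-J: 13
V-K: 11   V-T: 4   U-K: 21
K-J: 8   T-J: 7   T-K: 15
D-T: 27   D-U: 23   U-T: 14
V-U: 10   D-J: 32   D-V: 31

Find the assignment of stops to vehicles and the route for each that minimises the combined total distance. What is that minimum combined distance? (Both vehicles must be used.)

112 min — the smallest possible combined total.

Check every non-empty split of the stops between the two vehicles; for each half take its own optimal tour:
  {V} + {U, T, K, J}: 62 + 76 = 138
  {U} + {V, T, K, J}: 46 + 66 = 112
  {V, U} + {T, K, J}: 64 + 66 = 130
  {T} + {V, U, K, J}: 54 + 68 = 122
  {V, T} + {U, K, J}: 62 + 68 = 130
  {U, T} + {V, K, J}: 64 + 66 = 130
  … (15 splits in total)
Best: vehicle 1 D → U → D = 46; vehicle 2 D → T → V → J → K → D = 66; combined 112.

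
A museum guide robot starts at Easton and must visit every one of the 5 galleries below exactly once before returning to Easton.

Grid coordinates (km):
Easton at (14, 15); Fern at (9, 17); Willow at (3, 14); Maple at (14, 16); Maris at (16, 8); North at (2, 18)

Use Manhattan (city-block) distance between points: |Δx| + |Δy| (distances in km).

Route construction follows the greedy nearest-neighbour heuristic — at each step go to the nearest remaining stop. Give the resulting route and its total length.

From Easton: distances to unvisited — Maple=1, Fern=7, Maris=9, Willow=12, North=15. Nearest is Maple (1).
From Maple: distances to unvisited — Fern=6, Maris=10, Willow=13, North=14. Nearest is Fern (6).
From Fern: distances to unvisited — North=8, Willow=9, Maris=16. Nearest is North (8).
From North: distances to unvisited — Willow=5, Maris=24. Nearest is Willow (5).
From Willow: distances to unvisited — Maris=19. Nearest is Maris (19).
Return Maris→Easton: 9.
Total = 1 + 6 + 8 + 5 + 19 + 9 = 48.

48 km along Easton → Maple → Fern → North → Willow → Maris → Easton.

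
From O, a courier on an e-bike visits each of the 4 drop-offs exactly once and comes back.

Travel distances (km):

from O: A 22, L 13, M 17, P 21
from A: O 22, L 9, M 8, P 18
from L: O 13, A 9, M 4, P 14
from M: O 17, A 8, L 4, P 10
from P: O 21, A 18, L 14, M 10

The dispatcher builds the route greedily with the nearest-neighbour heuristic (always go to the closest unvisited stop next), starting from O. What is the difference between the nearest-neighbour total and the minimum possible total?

From O: L=13, M=17, P=21, A=22 → choose L (13).
From L: M=4, A=9, P=14 → choose M (4).
From M: A=8, P=10 → choose A (8).
From A: P=18 → choose P (18).
NN route O → L → M → A → P → O costs 64.
Optimal: O → L → A → M → P → O costs 61 (by enumerating all 12 distinct tours).
Excess = 64 − 61 = 3.

3 km longer than the optimal tour.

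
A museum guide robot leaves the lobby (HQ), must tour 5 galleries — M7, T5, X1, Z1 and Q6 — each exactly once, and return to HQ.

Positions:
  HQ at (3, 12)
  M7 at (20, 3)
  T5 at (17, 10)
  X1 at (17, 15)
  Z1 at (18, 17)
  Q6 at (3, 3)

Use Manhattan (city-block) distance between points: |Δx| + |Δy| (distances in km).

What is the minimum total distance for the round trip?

HQ - M7 - T5 - X1 - Z1 - Q6 - HQ: 26+10+5+3+29+9 = 82
HQ - M7 - T5 - X1 - Q6 - Z1 - HQ: 26+10+5+26+29+20 = 116
HQ - M7 - T5 - Z1 - X1 - Q6 - HQ: 26+10+8+3+26+9 = 82
HQ - M7 - T5 - Z1 - Q6 - X1 - HQ: 26+10+8+29+26+17 = 116
HQ - M7 - T5 - Q6 - X1 - Z1 - HQ: 26+10+21+26+3+20 = 106
HQ - M7 - T5 - Q6 - Z1 - X1 - HQ: 26+10+21+29+3+17 = 106
HQ - M7 - X1 - T5 - Z1 - Q6 - HQ: 26+15+5+8+29+9 = 92
HQ - M7 - X1 - T5 - Q6 - Z1 - HQ: 26+15+5+21+29+20 = 116
HQ - M7 - X1 - Z1 - T5 - Q6 - HQ: 26+15+3+8+21+9 = 82
HQ - M7 - X1 - Z1 - Q6 - T5 - HQ: 26+15+3+29+21+16 = 110
HQ - M7 - X1 - Q6 - T5 - Z1 - HQ: 26+15+26+21+8+20 = 116
HQ - M7 - X1 - Q6 - Z1 - T5 - HQ: 26+15+26+29+8+16 = 120
HQ - M7 - Z1 - T5 - X1 - Q6 - HQ: 26+16+8+5+26+9 = 90
HQ - M7 - Z1 - T5 - Q6 - X1 - HQ: 26+16+8+21+26+17 = 114
… (46 more)
HQ - X1 - Z1 - T5 - M7 - Q6 - HQ: 17+3+8+10+17+9 = 64  ← best
The minimum is 64.
One optimal route: HQ → X1 → Z1 → T5 → M7 → Q6 → HQ (or its reverse).

64 km — the shortest possible round trip.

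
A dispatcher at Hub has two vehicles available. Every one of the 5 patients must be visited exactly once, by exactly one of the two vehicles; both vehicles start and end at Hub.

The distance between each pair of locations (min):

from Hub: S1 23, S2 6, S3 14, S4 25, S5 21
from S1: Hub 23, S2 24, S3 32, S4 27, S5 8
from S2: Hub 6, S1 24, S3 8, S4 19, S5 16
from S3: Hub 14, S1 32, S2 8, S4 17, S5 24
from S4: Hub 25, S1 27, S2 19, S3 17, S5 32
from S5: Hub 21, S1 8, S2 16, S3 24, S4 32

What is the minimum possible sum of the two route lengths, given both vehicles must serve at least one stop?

Minimum combined distance: 99 min.

There are 2^4 − 1 = 15 ways to divide the 5 stops into two non-empty groups. For each, the best each vehicle can do is its own shortest tour through its group:
  {S1} + {S2, S3, S4, S5}: 46 + 84 = 130
  {S2} + {S1, S3, S4, S5}: 12 + 87 = 99
  {S1, S2} + {S3, S4, S5}: 53 + 84 = 137
  {S3} + {S1, S2, S4, S5}: 28 + 81 = 109
  {S1, S3} + {S2, S4, S5}: 69 + 78 = 147
  {S2, S3} + {S1, S4, S5}: 28 + 81 = 109
  … (15 splits in total)
Best: vehicle 1 Hub → S2 → Hub = 12; vehicle 2 Hub → S3 → S4 → S1 → S5 → Hub = 87; combined 99.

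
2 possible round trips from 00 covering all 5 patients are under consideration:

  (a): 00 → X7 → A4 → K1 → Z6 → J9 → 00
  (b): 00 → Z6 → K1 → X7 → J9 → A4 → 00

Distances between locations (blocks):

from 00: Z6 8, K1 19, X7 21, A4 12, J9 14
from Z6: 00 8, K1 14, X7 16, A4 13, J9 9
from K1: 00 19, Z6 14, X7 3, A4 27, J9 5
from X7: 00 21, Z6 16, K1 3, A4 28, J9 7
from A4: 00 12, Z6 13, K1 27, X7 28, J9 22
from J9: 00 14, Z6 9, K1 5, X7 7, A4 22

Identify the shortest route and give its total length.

(a): 21 + 28 + 27 + 14 + 9 + 14 = 113
(b): 8 + 14 + 3 + 7 + 22 + 12 = 66

Shortest is (b), total 66 blocks.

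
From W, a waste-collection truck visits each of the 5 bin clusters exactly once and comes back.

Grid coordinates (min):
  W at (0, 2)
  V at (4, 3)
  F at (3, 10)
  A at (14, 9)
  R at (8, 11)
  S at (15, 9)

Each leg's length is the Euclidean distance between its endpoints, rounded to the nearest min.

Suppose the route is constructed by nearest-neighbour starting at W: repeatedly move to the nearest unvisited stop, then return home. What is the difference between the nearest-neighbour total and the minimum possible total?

The nearest-neighbour route is 2 min longer than optimal.

W: V=4, F=9, R=12, A=16, S=17 ⇒ V
V: F=7, R=9, A=12, S=13 ⇒ F
F: R=5, A=11, S=12 ⇒ R
R: A=6, S=7 ⇒ A
A: S=1 ⇒ S
NN route W → V → F → R → A → S → W costs 40.
Optimal: W → V → A → S → R → F → W costs 38 (by enumerating all 60 distinct tours).
Excess = 40 − 38 = 2.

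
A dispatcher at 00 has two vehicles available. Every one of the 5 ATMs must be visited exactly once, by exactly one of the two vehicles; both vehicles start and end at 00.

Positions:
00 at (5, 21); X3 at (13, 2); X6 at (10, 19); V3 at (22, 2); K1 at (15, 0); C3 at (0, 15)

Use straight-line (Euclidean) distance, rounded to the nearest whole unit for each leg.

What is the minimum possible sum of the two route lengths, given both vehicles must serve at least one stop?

Try each way of splitting the stops between the two vehicles (each non-empty) and, for each split, find the best tour for each vehicle:
  {X3} + {X6, V3, K1, C3}: 42 + 62 = 104
  {X6} + {X3, V3, K1, C3}: 10 + 61 = 71
  {X3, X6} + {V3, K1, C3}: 43 + 61 = 104
  {V3} + {X3, X6, K1, C3}: 50 + 54 = 104
  {X3, V3} + {X6, K1, C3}: 55 + 54 = 109
  {X6, V3} + {X3, K1, C3}: 51 + 52 = 103
  … (15 splits in total)
Best: vehicle 1 00 → X6 → 00 = 10; vehicle 2 00 → V3 → K1 → X3 → C3 → 00 = 61; combined 71.

Minimum combined distance: 71.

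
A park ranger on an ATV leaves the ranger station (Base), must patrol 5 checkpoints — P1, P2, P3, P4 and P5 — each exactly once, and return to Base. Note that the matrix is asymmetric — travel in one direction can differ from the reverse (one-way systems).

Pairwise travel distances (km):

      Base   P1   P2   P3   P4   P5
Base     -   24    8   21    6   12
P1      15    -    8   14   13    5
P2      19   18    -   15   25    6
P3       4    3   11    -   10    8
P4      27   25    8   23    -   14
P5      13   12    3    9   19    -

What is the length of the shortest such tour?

Base - P1 - P2 - P3 - P4 - P5 - Base: 24+8+15+10+14+13 = 84
Base - P1 - P2 - P3 - P5 - P4 - Base: 24+8+15+8+19+27 = 101
Base - P1 - P2 - P4 - P3 - P5 - Base: 24+8+25+23+8+13 = 101
Base - P1 - P2 - P4 - P5 - P3 - Base: 24+8+25+14+9+4 = 84
Base - P1 - P2 - P5 - P3 - P4 - Base: 24+8+6+9+10+27 = 84
Base - P1 - P2 - P5 - P4 - P3 - Base: 24+8+6+19+23+4 = 84
Base - P1 - P3 - P2 - P4 - P5 - Base: 24+14+11+25+14+13 = 101
Base - P1 - P3 - P2 - P5 - P4 - Base: 24+14+11+6+19+27 = 101
Base - P1 - P3 - P4 - P2 - P5 - Base: 24+14+10+8+6+13 = 75
Base - P1 - P3 - P4 - P5 - P2 - Base: 24+14+10+14+3+19 = 84
Base - P1 - P3 - P5 - P2 - P4 - Base: 24+14+8+3+25+27 = 101
Base - P1 - P3 - P5 - P4 - P2 - Base: 24+14+8+19+8+19 = 92
Base - P1 - P4 - P2 - P3 - P5 - Base: 24+13+8+15+8+13 = 81
Base - P1 - P4 - P2 - P5 - P3 - Base: 24+13+8+6+9+4 = 64
… (106 more)
Base - P4 - P2 - P5 - P3 - P1 - Base: 6+8+6+9+3+15 = 47  ← best
The minimum is 47.
One optimal route: Base → P4 → P2 → P5 → P3 → P1 → Base.

Shortest round trip = 47 km.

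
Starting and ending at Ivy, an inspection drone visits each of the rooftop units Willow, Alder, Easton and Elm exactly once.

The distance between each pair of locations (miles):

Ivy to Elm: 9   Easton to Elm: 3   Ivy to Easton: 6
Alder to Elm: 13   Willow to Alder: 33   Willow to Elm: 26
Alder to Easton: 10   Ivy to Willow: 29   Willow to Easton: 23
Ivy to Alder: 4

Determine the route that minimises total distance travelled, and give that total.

With 4 stops there are 4!/2 = 12 distinct round trips (a route and its reverse cost the same).
Ivy-Willow-Alder-Easton-Elm-Ivy: 29+33+10+3+9 = 84
Ivy-Willow-Alder-Elm-Easton-Ivy: 29+33+13+3+6 = 84
Ivy-Willow-Easton-Alder-Elm-Ivy: 29+23+10+13+9 = 84
Ivy-Willow-Easton-Elm-Alder-Ivy: 29+23+3+13+4 = 72
Ivy-Willow-Elm-Alder-Easton-Ivy: 29+26+13+10+6 = 84
Ivy-Willow-Elm-Easton-Alder-Ivy: 29+26+3+10+4 = 72
Ivy-Alder-Willow-Easton-Elm-Ivy: 4+33+23+3+9 = 72
Ivy-Alder-Willow-Elm-Easton-Ivy: 4+33+26+3+6 = 72
Ivy-Alder-Easton-Willow-Elm-Ivy: 4+10+23+26+9 = 72
Ivy-Alder-Elm-Willow-Easton-Ivy: 4+13+26+23+6 = 72
Ivy-Easton-Willow-Alder-Elm-Ivy: 6+23+33+13+9 = 84
Ivy-Easton-Alder-Willow-Elm-Ivy: 6+10+33+26+9 = 84
The minimum is 72.
One optimal route: Ivy → Willow → Easton → Elm → Alder → Ivy (or its reverse).

72 miles — the shortest possible round trip.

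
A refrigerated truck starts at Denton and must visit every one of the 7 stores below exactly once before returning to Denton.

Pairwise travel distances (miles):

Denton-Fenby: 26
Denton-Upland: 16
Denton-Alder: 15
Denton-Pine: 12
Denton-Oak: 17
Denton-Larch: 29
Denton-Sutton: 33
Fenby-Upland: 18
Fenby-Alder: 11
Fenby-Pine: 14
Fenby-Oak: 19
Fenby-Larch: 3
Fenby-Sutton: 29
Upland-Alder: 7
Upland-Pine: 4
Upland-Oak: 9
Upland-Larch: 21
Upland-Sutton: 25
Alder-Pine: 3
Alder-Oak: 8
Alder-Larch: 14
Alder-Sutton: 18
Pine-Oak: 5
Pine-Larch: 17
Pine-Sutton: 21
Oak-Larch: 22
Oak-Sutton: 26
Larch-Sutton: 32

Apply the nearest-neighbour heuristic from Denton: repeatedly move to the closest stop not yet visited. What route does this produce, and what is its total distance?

From Denton: distances to unvisited — Pine=12, Alder=15, Upland=16, Oak=17, Fenby=26, Larch=29, Sutton=33. Nearest is Pine (12).
From Pine: distances to unvisited — Alder=3, Upland=4, Oak=5, Fenby=14, Larch=17, Sutton=21. Nearest is Alder (3).
From Alder: distances to unvisited — Upland=7, Oak=8, Fenby=11, Larch=14, Sutton=18. Nearest is Upland (7).
From Upland: distances to unvisited — Oak=9, Fenby=18, Larch=21, Sutton=25. Nearest is Oak (9).
From Oak: distances to unvisited — Fenby=19, Larch=22, Sutton=26. Nearest is Fenby (19).
From Fenby: distances to unvisited — Larch=3, Sutton=29. Nearest is Larch (3).
From Larch: distances to unvisited — Sutton=32. Nearest is Sutton (32).
Return Sutton→Denton: 33.
Total = 12 + 3 + 7 + 9 + 19 + 3 + 32 + 33 = 118.

Total distance 118 miles via the nearest-neighbour route Denton → Pine → Alder → Upland → Oak → Fenby → Larch → Sutton → Denton.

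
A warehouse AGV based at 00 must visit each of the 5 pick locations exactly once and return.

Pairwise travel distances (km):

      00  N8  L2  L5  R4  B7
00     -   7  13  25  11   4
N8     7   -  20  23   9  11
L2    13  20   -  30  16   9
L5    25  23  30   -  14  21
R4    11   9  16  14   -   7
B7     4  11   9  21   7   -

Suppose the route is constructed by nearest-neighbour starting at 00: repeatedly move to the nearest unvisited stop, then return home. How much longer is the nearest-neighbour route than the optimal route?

22 km longer than the optimal tour.

From 00: B7=4, N8=7, R4=11, L2=13, L5=25 → choose B7 (4).
From B7: R4=7, L2=9, N8=11, L5=21 → choose R4 (7).
From R4: N8=9, L5=14, L2=16 → choose N8 (9).
From N8: L2=20, L5=23 → choose L2 (20).
From L2: L5=30 → choose L5 (30).
NN route 00 → B7 → R4 → N8 → L2 → L5 → 00 costs 95.
Optimal: 00 → N8 → L5 → R4 → L2 → B7 → 00 costs 73 (by enumerating all 60 distinct tours).
Excess = 95 − 73 = 22.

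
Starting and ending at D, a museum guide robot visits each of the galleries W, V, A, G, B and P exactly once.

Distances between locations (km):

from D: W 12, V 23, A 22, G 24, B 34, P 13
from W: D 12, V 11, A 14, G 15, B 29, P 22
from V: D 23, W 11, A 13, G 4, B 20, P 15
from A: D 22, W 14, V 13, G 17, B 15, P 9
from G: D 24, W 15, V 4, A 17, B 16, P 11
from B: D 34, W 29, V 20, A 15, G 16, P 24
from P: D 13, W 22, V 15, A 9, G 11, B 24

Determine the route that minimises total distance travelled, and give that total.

With 6 stops there are 6!/2 = 360 distinct round trips (a route and its reverse cost the same).
D→W→V→A→G→B→P→D: 12+11+13+17+16+24+13 = 106
D→W→V→A→G→P→B→D: 12+11+13+17+11+24+34 = 122
D→W→V→A→B→G→P→D: 12+11+13+15+16+11+13 = 91
D→W→V→A→B→P→G→D: 12+11+13+15+24+11+24 = 110
D→W→V→A→P→G→B→D: 12+11+13+9+11+16+34 = 106
D→W→V→A→P→B→G→D: 12+11+13+9+24+16+24 = 109
D→W→V→G→A→B→P→D: 12+11+4+17+15+24+13 = 96
D→W→V→G→A→P→B→D: 12+11+4+17+9+24+34 = 111
… (352 more)
D→W→V→G→B→A→P→D: 12+11+4+16+15+9+13 = 80  ← best
The minimum is 80.
One optimal route: D → W → V → G → B → A → P → D (or its reverse).

Shortest round trip = 80 km.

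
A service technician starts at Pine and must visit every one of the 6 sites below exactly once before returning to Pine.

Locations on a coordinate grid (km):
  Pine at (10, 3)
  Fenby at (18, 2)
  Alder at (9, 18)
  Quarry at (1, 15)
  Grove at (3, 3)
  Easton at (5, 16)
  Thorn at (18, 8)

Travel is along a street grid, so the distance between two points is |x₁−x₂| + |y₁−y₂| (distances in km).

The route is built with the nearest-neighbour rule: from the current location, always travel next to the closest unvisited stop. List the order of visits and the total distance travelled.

66 km along Pine → Grove → Quarry → Easton → Alder → Thorn → Fenby → Pine.

At Pine the remaining stops are Grove 7, Fenby 9, Thorn 13, Alder 16, Easton 18, Quarry 21; go to Grove.
At Grove the remaining stops are Quarry 14, Easton 15, Fenby 16, Thorn 20, Alder 21; go to Quarry.
At Quarry the remaining stops are Easton 5, Alder 11, Thorn 24, Fenby 30; go to Easton.
At Easton the remaining stops are Alder 6, Thorn 21, Fenby 27; go to Alder.
At Alder the remaining stops are Thorn 19, Fenby 25; go to Thorn.
At Thorn the remaining stops are Fenby 6; go to Fenby.
Return Fenby→Pine: 9.
Total = 7 + 14 + 5 + 6 + 19 + 6 + 9 = 66.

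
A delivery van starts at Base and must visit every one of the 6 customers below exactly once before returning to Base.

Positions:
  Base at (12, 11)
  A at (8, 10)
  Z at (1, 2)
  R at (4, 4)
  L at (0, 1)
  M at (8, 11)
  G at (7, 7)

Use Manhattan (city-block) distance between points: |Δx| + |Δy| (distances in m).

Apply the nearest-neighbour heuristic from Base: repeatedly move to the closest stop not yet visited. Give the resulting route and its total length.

At Base the remaining stops are M 4, A 5, G 9, R 15, Z 20, L 22; go to M.
At M the remaining stops are A 1, G 5, R 11, Z 16, L 18; go to A.
At A the remaining stops are G 4, R 10, Z 15, L 17; go to G.
At G the remaining stops are R 6, Z 11, L 13; go to R.
At R the remaining stops are Z 5, L 7; go to Z.
At Z the remaining stops are L 2; go to L.
Return L→Base: 22.
Total = 4 + 1 + 4 + 6 + 5 + 2 + 22 = 44.

Nearest-neighbour total = 44 m; route Base → M → A → G → R → Z → L → Base.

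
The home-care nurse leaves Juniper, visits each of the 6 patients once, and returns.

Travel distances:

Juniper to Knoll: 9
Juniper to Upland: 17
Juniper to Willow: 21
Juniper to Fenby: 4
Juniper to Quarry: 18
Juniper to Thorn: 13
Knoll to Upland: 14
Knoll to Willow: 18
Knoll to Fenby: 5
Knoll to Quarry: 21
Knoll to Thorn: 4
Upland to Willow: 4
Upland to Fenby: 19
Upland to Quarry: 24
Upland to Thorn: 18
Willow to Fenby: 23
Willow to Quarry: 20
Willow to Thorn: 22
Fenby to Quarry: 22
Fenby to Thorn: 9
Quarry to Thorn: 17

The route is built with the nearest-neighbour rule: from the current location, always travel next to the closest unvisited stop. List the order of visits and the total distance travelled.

71 along Juniper → Fenby → Knoll → Thorn → Quarry → Willow → Upland → Juniper.

At Juniper the remaining stops are Fenby 4, Knoll 9, Thorn 13, Upland 17, Quarry 18, Willow 21; go to Fenby.
At Fenby the remaining stops are Knoll 5, Thorn 9, Upland 19, Quarry 22, Willow 23; go to Knoll.
At Knoll the remaining stops are Thorn 4, Upland 14, Willow 18, Quarry 21; go to Thorn.
At Thorn the remaining stops are Quarry 17, Upland 18, Willow 22; go to Quarry.
At Quarry the remaining stops are Willow 20, Upland 24; go to Willow.
At Willow the remaining stops are Upland 4; go to Upland.
Return Upland→Juniper: 17.
Total = 4 + 5 + 4 + 17 + 20 + 4 + 17 = 71.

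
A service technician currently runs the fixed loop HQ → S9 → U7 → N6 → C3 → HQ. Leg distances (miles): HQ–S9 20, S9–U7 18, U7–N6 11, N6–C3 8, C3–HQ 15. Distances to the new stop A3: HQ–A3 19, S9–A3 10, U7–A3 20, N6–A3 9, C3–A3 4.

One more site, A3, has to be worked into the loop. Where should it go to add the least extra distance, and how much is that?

+5 miles — insert A3 between N6 and C3.

Insertion cost between consecutive stops i–j is d(i,A3) + d(A3,j) − d(i,j):
  between HQ and S9: 19 + 10 − 20 = 9
  between S9 and U7: 10 + 20 − 18 = 12
  between U7 and N6: 20 + 9 − 11 = 18
  between N6 and C3: 9 + 4 − 8 = 5
  between C3 and HQ: 4 + 19 − 15 = 8
Cheapest insertion is between N6 and C3, adding 5.
New total = 72 + 5 = 77.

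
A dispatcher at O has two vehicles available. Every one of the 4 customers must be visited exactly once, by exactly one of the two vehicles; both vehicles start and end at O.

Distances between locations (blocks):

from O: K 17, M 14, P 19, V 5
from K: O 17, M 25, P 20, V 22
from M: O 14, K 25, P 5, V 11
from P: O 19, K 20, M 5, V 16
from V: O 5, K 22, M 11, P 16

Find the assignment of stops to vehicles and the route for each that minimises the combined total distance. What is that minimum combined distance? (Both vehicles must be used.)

66 blocks — the smallest possible combined total.

Try each way of splitting the stops between the two vehicles (each non-empty) and, for each split, find the best tour for each vehicle:
  {K} + {M, P, V}: 34 + 40 = 74
  {M} + {K, P, V}: 28 + 58 = 86
  {K, M} + {P, V}: 56 + 40 = 96
  {P} + {K, M, V}: 38 + 58 = 96
  {K, P} + {M, V}: 56 + 30 = 86
  {M, P} + {K, V}: 38 + 44 = 82
  … (7 splits in total)
  {K, M, P} + {V}: 56 + 10 = 66  ← best
Best: vehicle 1 O → K → P → M → O = 56; vehicle 2 O → V → O = 10; combined 66.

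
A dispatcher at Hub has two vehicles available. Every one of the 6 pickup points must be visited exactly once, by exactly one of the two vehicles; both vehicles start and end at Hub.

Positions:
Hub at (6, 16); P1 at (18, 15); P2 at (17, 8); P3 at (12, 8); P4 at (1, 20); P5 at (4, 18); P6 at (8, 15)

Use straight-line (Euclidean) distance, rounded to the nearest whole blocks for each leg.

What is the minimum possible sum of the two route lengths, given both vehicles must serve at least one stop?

Try each way of splitting the stops between the two vehicles (each non-empty) and, for each split, find the best tour for each vehicle:
  {P1} + {P2, P3, P4, P5, P6}: 24 + 41 = 65
  {P2} + {P1, P3, P4, P5, P6}: 28 + 43 = 71
  {P1, P2} + {P3, P4, P5, P6}: 33 + 33 = 66
  {P3} + {P1, P2, P4, P5, P6}: 20 + 44 = 64
  {P1, P3} + {P2, P4, P5, P6}: 31 + 39 = 70
  {P2, P3} + {P1, P4, P5, P6}: 29 + 36 = 65
  … (31 splits in total)
  {P4, P5} + {P1, P2, P3, P6}: 13 + 34 = 47  ← best
Best: vehicle 1 Hub → P4 → P5 → Hub = 13; vehicle 2 Hub → P1 → P2 → P3 → P6 → Hub = 34; combined 47.

Minimum combined distance: 47 blocks.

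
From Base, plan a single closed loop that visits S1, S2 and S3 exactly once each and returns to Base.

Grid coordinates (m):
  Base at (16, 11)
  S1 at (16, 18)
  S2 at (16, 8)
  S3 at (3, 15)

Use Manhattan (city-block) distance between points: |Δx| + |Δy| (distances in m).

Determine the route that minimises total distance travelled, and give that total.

Base-S1-S2-S3-Base: 7+10+20+17 = 54
Base-S1-S3-S2-Base: 7+16+20+3 = 46
Base-S2-S1-S3-Base: 3+10+16+17 = 46
The minimum is 46.
One optimal route: Base → S1 → S3 → S2 → Base (or its reverse).

46 m — the shortest possible round trip.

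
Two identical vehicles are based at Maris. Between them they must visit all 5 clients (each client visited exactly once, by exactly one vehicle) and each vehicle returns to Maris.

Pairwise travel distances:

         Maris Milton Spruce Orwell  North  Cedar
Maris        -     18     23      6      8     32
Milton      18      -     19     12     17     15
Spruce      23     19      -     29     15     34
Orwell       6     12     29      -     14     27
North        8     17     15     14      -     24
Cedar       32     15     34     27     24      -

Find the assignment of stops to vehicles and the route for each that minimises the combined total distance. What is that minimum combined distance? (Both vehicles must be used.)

Minimum combined distance: 101.

There are 2^4 − 1 = 15 ways to divide the 5 stops into two non-empty groups. For each, the best each vehicle can do is its own shortest tour through its group:
  {Milton} + {Spruce, Orwell, North, Cedar}: 36 + 90 = 126
  {Spruce} + {Milton, Orwell, North, Cedar}: 46 + 65 = 111
  {Milton, Spruce} + {Orwell, North, Cedar}: 60 + 65 = 125
  {Orwell} + {Milton, Spruce, North, Cedar}: 12 + 89 = 101
  {Milton, Orwell} + {Spruce, North, Cedar}: 36 + 89 = 125
  {Spruce, Orwell} + {Milton, North, Cedar}: 58 + 65 = 123
  … (15 splits in total)
Best: vehicle 1 Maris → Orwell → Maris = 12; vehicle 2 Maris → Spruce → Milton → Cedar → North → Maris = 89; combined 101.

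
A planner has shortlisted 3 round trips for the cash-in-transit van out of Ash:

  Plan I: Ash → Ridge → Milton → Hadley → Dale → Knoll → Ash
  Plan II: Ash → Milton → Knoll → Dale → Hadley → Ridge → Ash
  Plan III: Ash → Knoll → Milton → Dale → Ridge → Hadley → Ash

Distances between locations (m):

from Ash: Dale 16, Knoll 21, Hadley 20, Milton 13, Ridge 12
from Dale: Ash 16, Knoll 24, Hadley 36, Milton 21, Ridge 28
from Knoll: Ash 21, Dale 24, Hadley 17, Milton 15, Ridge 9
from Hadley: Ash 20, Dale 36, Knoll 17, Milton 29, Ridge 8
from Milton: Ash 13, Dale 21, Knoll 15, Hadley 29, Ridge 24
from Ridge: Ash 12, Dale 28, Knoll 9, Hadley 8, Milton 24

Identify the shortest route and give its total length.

Plan I: 12 + 24 + 29 + 36 + 24 + 21 = 146
Plan II: 13 + 15 + 24 + 36 + 8 + 12 = 108
Plan III: 21 + 15 + 21 + 28 + 8 + 20 = 113

108 m — Plan II is the shortest.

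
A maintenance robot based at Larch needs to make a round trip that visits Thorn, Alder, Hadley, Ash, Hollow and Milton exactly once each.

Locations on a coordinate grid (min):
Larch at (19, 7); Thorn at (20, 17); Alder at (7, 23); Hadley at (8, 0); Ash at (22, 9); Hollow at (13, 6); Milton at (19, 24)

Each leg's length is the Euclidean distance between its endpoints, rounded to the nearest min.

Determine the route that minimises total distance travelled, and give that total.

With 6 stops there are 6!/2 = 360 distinct round trips (a route and its reverse cost the same).
Larch - Thorn - Alder - Hadley - Ash - Hollow - Milton - Larch: 10+14+23+17+9+19+17 = 109
Larch - Thorn - Alder - Hadley - Ash - Milton - Hollow - Larch: 10+14+23+17+15+19+6 = 104
Larch - Thorn - Alder - Hadley - Hollow - Ash - Milton - Larch: 10+14+23+8+9+15+17 = 96
Larch - Thorn - Alder - Hadley - Hollow - Milton - Ash - Larch: 10+14+23+8+19+15+4 = 93
Larch - Thorn - Alder - Hadley - Milton - Ash - Hollow - Larch: 10+14+23+26+15+9+6 = 103
Larch - Thorn - Alder - Hadley - Milton - Hollow - Ash - Larch: 10+14+23+26+19+9+4 = 105
Larch - Thorn - Alder - Ash - Hadley - Hollow - Milton - Larch: 10+14+21+17+8+19+17 = 106
Larch - Thorn - Alder - Ash - Hadley - Milton - Hollow - Larch: 10+14+21+17+26+19+6 = 113
… (352 more)
Larch - Ash - Thorn - Milton - Alder - Hadley - Hollow - Larch: 4+8+7+12+23+8+6 = 68  ← best
The minimum is 68.
One optimal route: Larch → Ash → Thorn → Milton → Alder → Hadley → Hollow → Larch (or its reverse).

Minimum total distance: 68 min.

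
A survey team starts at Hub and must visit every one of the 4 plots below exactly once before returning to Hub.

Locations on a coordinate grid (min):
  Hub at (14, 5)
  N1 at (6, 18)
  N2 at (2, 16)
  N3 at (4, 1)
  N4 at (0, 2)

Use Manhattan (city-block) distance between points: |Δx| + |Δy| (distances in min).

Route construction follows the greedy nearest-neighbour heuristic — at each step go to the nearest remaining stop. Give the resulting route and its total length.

From Hub: distances to unvisited — N3=14, N4=17, N1=21, N2=23. Nearest is N3 (14).
From N3: distances to unvisited — N4=5, N2=17, N1=19. Nearest is N4 (5).
From N4: distances to unvisited — N2=16, N1=22. Nearest is N2 (16).
From N2: distances to unvisited — N1=6. Nearest is N1 (6).
Return N1→Hub: 21.
Total = 14 + 5 + 16 + 6 + 21 = 62.

62 min along Hub → N3 → N4 → N2 → N1 → Hub.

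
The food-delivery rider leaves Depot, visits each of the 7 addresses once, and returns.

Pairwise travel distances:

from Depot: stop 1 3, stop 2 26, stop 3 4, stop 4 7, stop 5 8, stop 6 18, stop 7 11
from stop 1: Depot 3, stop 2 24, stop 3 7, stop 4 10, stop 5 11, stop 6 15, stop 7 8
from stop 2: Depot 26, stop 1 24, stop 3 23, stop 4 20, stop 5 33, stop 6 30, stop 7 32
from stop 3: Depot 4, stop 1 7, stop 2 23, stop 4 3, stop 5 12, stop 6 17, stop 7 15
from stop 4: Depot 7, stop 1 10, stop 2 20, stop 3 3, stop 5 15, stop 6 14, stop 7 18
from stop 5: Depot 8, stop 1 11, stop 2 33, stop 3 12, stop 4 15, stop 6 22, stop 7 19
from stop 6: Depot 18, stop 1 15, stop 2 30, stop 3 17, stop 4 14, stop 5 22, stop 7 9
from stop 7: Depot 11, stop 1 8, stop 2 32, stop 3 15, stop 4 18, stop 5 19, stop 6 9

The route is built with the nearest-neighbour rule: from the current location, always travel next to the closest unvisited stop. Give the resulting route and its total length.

Depot → [stop 1:3 / stop 3:4 / stop 4:7 / stop 5:8 / stop 7:11 / stop 6:18 / stop 2:26] → stop 1 (3)
stop 1 → [stop 3:7 / stop 7:8 / stop 4:10 / stop 5:11 / stop 6:15 / stop 2:24] → stop 3 (7)
stop 3 → [stop 4:3 / stop 5:12 / stop 7:15 / stop 6:17 / stop 2:23] → stop 4 (3)
stop 4 → [stop 6:14 / stop 5:15 / stop 7:18 / stop 2:20] → stop 6 (14)
stop 6 → [stop 7:9 / stop 5:22 / stop 2:30] → stop 7 (9)
stop 7 → [stop 5:19 / stop 2:32] → stop 5 (19)
stop 5 → [stop 2:33] → stop 2 (33)
Return stop 2→Depot: 26.
Total = 3 + 7 + 3 + 14 + 9 + 19 + 33 + 26 = 114.

Total distance 114 via the nearest-neighbour route Depot → stop 1 → stop 3 → stop 4 → stop 6 → stop 7 → stop 5 → stop 2 → Depot.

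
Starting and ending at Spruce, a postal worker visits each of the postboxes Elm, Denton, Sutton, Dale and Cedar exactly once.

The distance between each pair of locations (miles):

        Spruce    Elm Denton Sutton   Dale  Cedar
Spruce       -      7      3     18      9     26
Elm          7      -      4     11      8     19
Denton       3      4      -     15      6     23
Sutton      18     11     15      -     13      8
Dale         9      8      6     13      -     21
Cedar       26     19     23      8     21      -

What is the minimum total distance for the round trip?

With 5 stops there are 5!/2 = 60 distinct round trips (a route and its reverse cost the same).
Spruce-Elm-Denton-Sutton-Dale-Cedar-Spruce: 7+4+15+13+21+26 = 86
Spruce-Elm-Denton-Sutton-Cedar-Dale-Spruce: 7+4+15+8+21+9 = 64
Spruce-Elm-Denton-Dale-Sutton-Cedar-Spruce: 7+4+6+13+8+26 = 64
Spruce-Elm-Denton-Dale-Cedar-Sutton-Spruce: 7+4+6+21+8+18 = 64
Spruce-Elm-Denton-Cedar-Sutton-Dale-Spruce: 7+4+23+8+13+9 = 64
Spruce-Elm-Denton-Cedar-Dale-Sutton-Spruce: 7+4+23+21+13+18 = 86
Spruce-Elm-Sutton-Denton-Dale-Cedar-Spruce: 7+11+15+6+21+26 = 86
Spruce-Elm-Sutton-Denton-Cedar-Dale-Spruce: 7+11+15+23+21+9 = 86
Spruce-Elm-Sutton-Dale-Denton-Cedar-Spruce: 7+11+13+6+23+26 = 86
Spruce-Elm-Sutton-Dale-Cedar-Denton-Spruce: 7+11+13+21+23+3 = 78
Spruce-Elm-Sutton-Cedar-Denton-Dale-Spruce: 7+11+8+23+6+9 = 64
Spruce-Elm-Sutton-Cedar-Dale-Denton-Spruce: 7+11+8+21+6+3 = 56
Spruce-Elm-Dale-Denton-Sutton-Cedar-Spruce: 7+8+6+15+8+26 = 70
Spruce-Elm-Dale-Denton-Cedar-Sutton-Spruce: 7+8+6+23+8+18 = 70
… (46 more)
The minimum is 56.
One optimal route: Spruce → Elm → Sutton → Cedar → Dale → Denton → Spruce (or its reverse).

Minimum total distance: 56 miles.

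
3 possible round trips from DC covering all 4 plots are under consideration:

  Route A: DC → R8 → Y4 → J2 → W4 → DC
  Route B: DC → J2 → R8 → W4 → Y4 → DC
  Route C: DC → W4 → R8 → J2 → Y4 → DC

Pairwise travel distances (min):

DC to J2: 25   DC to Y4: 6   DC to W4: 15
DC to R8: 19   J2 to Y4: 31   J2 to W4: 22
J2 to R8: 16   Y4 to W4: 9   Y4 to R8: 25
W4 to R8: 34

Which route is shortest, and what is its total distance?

90 min — Route B is the shortest.

Route A: 19 + 25 + 31 + 22 + 15 = 112
Route B: 25 + 16 + 34 + 9 + 6 = 90
Route C: 15 + 34 + 16 + 31 + 6 = 102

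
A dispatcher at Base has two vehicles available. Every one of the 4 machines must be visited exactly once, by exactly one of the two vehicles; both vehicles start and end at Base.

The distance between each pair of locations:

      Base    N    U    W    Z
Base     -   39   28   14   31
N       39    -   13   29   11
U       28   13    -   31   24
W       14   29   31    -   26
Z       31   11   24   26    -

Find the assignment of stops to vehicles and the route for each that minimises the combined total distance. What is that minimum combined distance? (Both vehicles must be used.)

Minimum combined distance: 111.

There are 2^3 − 1 = 7 ways to divide the 4 stops into two non-empty groups. For each, the best each vehicle can do is its own shortest tour through its group:
  {N} + {U, W, Z}: 78 + 92 = 170
  {U} + {N, W, Z}: 56 + 85 = 141
  {N, U} + {W, Z}: 80 + 71 = 151
  {W} + {N, U, Z}: 28 + 83 = 111
  {N, W} + {U, Z}: 82 + 83 = 165
  {U, W} + {N, Z}: 73 + 81 = 154
  … (7 splits in total)
Best: vehicle 1 Base → W → Base = 28; vehicle 2 Base → U → N → Z → Base = 83; combined 111.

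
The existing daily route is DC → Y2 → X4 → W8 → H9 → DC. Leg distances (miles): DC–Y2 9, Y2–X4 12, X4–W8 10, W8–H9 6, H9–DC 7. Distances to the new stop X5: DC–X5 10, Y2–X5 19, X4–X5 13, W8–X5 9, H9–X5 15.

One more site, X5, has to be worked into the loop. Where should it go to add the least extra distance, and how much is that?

Adding 12 miles by placing X5 on the X4–W8 leg.

Insertion cost between consecutive stops i–j is d(i,X5) + d(X5,j) − d(i,j):
  between DC and Y2: 10 + 19 − 9 = 20
  between Y2 and X4: 19 + 13 − 12 = 20
  between X4 and W8: 13 + 9 − 10 = 12
  between W8 and H9: 9 + 15 − 6 = 18
  between H9 and DC: 15 + 10 − 7 = 18
Cheapest insertion is between X4 and W8, adding 12.
New total = 44 + 12 = 56.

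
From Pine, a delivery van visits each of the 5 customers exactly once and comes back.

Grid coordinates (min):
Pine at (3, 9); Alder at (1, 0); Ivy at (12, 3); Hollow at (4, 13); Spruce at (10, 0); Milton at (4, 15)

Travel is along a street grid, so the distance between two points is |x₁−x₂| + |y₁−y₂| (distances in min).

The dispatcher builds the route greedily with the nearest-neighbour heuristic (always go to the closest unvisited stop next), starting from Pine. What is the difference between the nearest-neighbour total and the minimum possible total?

The nearest-neighbour route is 2 min longer than optimal.

From Pine: Hollow=5, Milton=7, Alder=11, Ivy=15, Spruce=16 → choose Hollow (5).
From Hollow: Milton=2, Alder=16, Ivy=18, Spruce=19 → choose Milton (2).
From Milton: Alder=18, Ivy=20, Spruce=21 → choose Alder (18).
From Alder: Spruce=9, Ivy=14 → choose Spruce (9).
From Spruce: Ivy=5 → choose Ivy (5).
NN route Pine → Hollow → Milton → Alder → Spruce → Ivy → Pine costs 54.
Optimal: Pine → Alder → Spruce → Ivy → Hollow → Milton → Pine costs 52 (by enumerating all 60 distinct tours).
Excess = 54 − 52 = 2.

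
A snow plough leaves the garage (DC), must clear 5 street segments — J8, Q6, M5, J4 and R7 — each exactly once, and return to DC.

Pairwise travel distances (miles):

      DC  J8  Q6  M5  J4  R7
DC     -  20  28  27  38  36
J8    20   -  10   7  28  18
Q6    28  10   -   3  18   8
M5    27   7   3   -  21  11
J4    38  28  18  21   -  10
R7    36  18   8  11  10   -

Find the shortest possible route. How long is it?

Shortest round trip = 86 miles.

With 5 stops there are 5!/2 = 60 distinct round trips (a route and its reverse cost the same).
DC → J8 → Q6 → M5 → J4 → R7 → DC: 20+10+3+21+10+36 = 100
DC → J8 → Q6 → M5 → R7 → J4 → DC: 20+10+3+11+10+38 = 92
DC → J8 → Q6 → J4 → M5 → R7 → DC: 20+10+18+21+11+36 = 116
DC → J8 → Q6 → J4 → R7 → M5 → DC: 20+10+18+10+11+27 = 96
DC → J8 → Q6 → R7 → M5 → J4 → DC: 20+10+8+11+21+38 = 108
DC → J8 → Q6 → R7 → J4 → M5 → DC: 20+10+8+10+21+27 = 96
DC → J8 → M5 → Q6 → J4 → R7 → DC: 20+7+3+18+10+36 = 94
DC → J8 → M5 → Q6 → R7 → J4 → DC: 20+7+3+8+10+38 = 86
DC → J8 → M5 → J4 → Q6 → R7 → DC: 20+7+21+18+8+36 = 110
DC → J8 → M5 → J4 → R7 → Q6 → DC: 20+7+21+10+8+28 = 94
DC → J8 → M5 → R7 → Q6 → J4 → DC: 20+7+11+8+18+38 = 102
DC → J8 → M5 → R7 → J4 → Q6 → DC: 20+7+11+10+18+28 = 94
DC → J8 → J4 → Q6 → M5 → R7 → DC: 20+28+18+3+11+36 = 116
DC → J8 → J4 → Q6 → R7 → M5 → DC: 20+28+18+8+11+27 = 112
… (46 more)
The minimum is 86.
One optimal route: DC → J8 → M5 → Q6 → R7 → J4 → DC (or its reverse).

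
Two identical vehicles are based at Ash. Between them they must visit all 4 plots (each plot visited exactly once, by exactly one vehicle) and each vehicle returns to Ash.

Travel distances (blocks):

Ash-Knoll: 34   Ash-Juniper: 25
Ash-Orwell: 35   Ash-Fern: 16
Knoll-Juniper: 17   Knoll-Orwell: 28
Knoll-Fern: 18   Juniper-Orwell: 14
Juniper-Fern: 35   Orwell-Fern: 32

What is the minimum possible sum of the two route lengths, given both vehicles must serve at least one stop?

Check every non-empty split of the stops between the two vehicles; for each half take its own optimal tour:
  {Knoll} + {Juniper, Orwell, Fern}: 68 + 87 = 155
  {Juniper} + {Knoll, Orwell, Fern}: 50 + 97 = 147
  {Knoll, Juniper} + {Orwell, Fern}: 76 + 83 = 159
  {Orwell} + {Knoll, Juniper, Fern}: 70 + 76 = 146
  {Knoll, Orwell} + {Juniper, Fern}: 97 + 76 = 173
  {Juniper, Orwell} + {Knoll, Fern}: 74 + 68 = 142
  … (7 splits in total)
  {Knoll, Juniper, Orwell} + {Fern}: 100 + 32 = 132  ← best
Best: vehicle 1 Ash → Knoll → Juniper → Orwell → Ash = 100; vehicle 2 Ash → Fern → Ash = 32; combined 132.

132 blocks — the smallest possible combined total.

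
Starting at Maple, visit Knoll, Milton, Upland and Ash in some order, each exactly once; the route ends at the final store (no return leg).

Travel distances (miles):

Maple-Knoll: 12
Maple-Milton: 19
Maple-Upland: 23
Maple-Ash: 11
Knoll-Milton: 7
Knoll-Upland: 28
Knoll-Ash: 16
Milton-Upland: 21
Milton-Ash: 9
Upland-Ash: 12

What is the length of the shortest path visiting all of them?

40 miles — the minimum one-way total.

There are 4! = 24 possible orderings.
Maple - Knoll - Milton - Upland - Ash: 12+7+21+12 = 52
Maple - Knoll - Milton - Ash - Upland: 12+7+9+12 = 40
Maple - Knoll - Upland - Milton - Ash: 12+28+21+9 = 70
Maple - Knoll - Upland - Ash - Milton: 12+28+12+9 = 61
Maple - Knoll - Ash - Milton - Upland: 12+16+9+21 = 58
Maple - Knoll - Ash - Upland - Milton: 12+16+12+21 = 61
Maple - Milton - Knoll - Upland - Ash: 19+7+28+12 = 66
Maple - Milton - Knoll - Ash - Upland: 19+7+16+12 = 54
Maple - Milton - Upland - Knoll - Ash: 19+21+28+16 = 84
Maple - Milton - Upland - Ash - Knoll: 19+21+12+16 = 68
Maple - Milton - Ash - Knoll - Upland: 19+9+16+28 = 72
Maple - Milton - Ash - Upland - Knoll: 19+9+12+28 = 68
Maple - Upland - Knoll - Milton - Ash: 23+28+7+9 = 67
Maple - Upland - Knoll - Ash - Milton: 23+28+16+9 = 76
… (10 more)
The minimum is 40.
One shortest path: Maple → Knoll → Milton → Ash → Upland.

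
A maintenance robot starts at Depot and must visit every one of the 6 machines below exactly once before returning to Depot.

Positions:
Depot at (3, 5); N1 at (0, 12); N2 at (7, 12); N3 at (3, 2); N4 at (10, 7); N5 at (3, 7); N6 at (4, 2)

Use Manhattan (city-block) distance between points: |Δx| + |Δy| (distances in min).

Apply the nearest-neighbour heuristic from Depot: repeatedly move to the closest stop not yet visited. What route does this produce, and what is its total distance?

From Depot: distances to unvisited — N5=2, N3=3, N6=4, N4=9, N1=10, N2=11. Nearest is N5 (2).
From N5: distances to unvisited — N3=5, N6=6, N4=7, N1=8, N2=9. Nearest is N3 (5).
From N3: distances to unvisited — N6=1, N4=12, N1=13, N2=14. Nearest is N6 (1).
From N6: distances to unvisited — N4=11, N2=13, N1=14. Nearest is N4 (11).
From N4: distances to unvisited — N2=8, N1=15. Nearest is N2 (8).
From N2: distances to unvisited — N1=7. Nearest is N1 (7).
Return N1→Depot: 10.
Total = 2 + 5 + 1 + 11 + 8 + 7 + 10 = 44.

Nearest-neighbour total = 44 min; route Depot → N5 → N3 → N6 → N4 → N2 → N1 → Depot.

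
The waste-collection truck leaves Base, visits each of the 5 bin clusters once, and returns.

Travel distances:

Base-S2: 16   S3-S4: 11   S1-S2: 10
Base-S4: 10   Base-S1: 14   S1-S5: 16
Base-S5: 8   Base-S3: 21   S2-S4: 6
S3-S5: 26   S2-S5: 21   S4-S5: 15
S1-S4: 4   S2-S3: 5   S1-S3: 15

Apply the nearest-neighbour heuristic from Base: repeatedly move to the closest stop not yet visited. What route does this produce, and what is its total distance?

Nearest-neighbour total = 63; route Base → S5 → S4 → S1 → S2 → S3 → Base.

At Base the remaining stops are S5 8, S4 10, S1 14, S2 16, S3 21; go to S5.
At S5 the remaining stops are S4 15, S1 16, S2 21, S3 26; go to S4.
At S4 the remaining stops are S1 4, S2 6, S3 11; go to S1.
At S1 the remaining stops are S2 10, S3 15; go to S2.
At S2 the remaining stops are S3 5; go to S3.
Return S3→Base: 21.
Total = 8 + 15 + 4 + 10 + 5 + 21 = 63.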